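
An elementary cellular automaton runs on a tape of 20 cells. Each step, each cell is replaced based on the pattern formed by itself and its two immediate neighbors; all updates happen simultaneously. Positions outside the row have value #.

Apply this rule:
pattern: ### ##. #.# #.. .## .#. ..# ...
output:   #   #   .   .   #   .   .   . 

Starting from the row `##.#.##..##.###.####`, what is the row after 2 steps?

##...##..##.###.####

step 1: ##...##..##.###.####
step 2: ##...##..##.###.####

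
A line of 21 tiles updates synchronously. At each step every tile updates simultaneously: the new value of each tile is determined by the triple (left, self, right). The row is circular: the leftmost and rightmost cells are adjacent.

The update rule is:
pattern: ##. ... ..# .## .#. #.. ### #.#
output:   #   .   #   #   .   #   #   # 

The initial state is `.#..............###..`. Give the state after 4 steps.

##.#.#......#########

step 1: #.#............#####.
step 2: .#.#..........#######
step 3: #.#.#........########
step 4: ##.#.#......#########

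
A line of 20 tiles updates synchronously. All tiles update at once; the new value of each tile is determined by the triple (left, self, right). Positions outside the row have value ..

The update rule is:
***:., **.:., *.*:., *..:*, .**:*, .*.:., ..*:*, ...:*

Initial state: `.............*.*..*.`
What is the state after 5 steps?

*************...**.*
*............****...
.*************...***
**............****..
*.*************...**

*.*************...**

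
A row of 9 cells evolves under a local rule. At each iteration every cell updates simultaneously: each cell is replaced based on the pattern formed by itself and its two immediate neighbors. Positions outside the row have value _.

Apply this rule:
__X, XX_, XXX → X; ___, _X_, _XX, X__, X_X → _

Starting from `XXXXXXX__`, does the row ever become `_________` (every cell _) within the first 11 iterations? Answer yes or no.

yes

_XXXXXX__
X_XXXXX__
___XXXX__
__X_XXX__
_X___XX__
X___X_X__
___X_____
__X______
_X_______
X________
_________
all cells are _ at iteration 11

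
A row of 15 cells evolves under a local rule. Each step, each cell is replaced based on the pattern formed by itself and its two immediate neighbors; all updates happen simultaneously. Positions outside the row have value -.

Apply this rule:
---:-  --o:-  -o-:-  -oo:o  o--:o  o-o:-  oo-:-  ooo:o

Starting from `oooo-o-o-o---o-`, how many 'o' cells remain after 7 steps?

ooo-------o---o
oo-o-------o---
o---o-------o--
-o---o-------o-
--o---o-------o
---o---o-------
----o---o------
count of o: 2

2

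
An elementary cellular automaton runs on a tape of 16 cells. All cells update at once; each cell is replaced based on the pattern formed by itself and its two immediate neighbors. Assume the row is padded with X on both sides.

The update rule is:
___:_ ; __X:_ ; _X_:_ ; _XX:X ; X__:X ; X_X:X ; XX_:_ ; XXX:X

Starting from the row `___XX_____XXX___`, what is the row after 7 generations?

X__X_X____XX_X__
_X__X_X___X_X_X_
X_X__X_X___X_X_X
_X_X__X_X___X_XX
X_X_X__X_X___XXX
_X_X_X__X_X__XXX
X_X_X_X__X_X_XXX

X_X_X_X__X_X_XXX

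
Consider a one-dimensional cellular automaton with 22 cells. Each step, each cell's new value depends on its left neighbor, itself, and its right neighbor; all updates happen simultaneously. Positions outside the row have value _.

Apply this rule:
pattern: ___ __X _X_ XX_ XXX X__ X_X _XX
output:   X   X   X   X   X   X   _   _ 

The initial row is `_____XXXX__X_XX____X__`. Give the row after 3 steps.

X_XXXXX_XXXXXX__XXXXXX

XXXXX_XXXXXX__XXXXXXXX
_XXXX__XXXXXXX_XXXXXXX
X_XXXXX_XXXXXX__XXXXXX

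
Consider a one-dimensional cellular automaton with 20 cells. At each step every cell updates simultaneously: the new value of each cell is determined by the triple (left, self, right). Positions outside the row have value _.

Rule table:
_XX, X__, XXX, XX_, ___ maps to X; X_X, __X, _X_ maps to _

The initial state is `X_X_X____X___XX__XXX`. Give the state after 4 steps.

_____XXX__XX_XXX_XXX
XXXX_XXXX_XX_XXX_XXX
XXXX_XXXX_XX_XXX_XXX  (fixed point — unchanged through step 4)

XXXX_XXXX_XX_XXX_XXX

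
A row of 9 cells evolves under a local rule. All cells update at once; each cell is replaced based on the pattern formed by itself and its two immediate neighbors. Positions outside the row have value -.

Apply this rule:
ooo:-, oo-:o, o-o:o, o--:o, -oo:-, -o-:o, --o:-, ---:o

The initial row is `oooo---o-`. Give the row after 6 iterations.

iteration 1: ---ooo-oo
iteration 2: oo---oo-o
iteration 3: -ooo--ooo
iteration 4: ---oo---o
iteration 5: oo--ooo-o
iteration 6: -oo---ooo

-oo---ooo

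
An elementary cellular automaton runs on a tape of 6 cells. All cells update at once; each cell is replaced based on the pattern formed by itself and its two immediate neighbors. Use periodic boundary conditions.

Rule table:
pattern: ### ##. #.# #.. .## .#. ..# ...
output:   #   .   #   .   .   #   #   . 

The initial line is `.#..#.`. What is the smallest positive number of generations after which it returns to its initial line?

generation 1: ##.##.
generation 2: ..#..#
generation 3: .##.##
generation 4: #..#..
generation 5: #.##.#
generation 6: .#..#.

6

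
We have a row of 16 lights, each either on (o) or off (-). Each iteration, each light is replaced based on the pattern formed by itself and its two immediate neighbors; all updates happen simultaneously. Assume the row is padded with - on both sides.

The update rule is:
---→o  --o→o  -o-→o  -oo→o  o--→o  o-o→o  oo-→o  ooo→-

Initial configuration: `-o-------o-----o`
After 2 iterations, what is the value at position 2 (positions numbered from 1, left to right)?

-

iteration 1: oooooooooooooooo
iteration 2: o--------------o
position 2 holds -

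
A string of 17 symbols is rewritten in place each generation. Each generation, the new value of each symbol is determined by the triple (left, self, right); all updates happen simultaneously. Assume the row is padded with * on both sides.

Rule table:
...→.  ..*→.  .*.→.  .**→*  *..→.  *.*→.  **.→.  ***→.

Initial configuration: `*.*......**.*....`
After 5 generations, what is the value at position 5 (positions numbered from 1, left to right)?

.

.........*.......
.................
.................  (fixed point — unchanged through generation 5)
position 5 holds .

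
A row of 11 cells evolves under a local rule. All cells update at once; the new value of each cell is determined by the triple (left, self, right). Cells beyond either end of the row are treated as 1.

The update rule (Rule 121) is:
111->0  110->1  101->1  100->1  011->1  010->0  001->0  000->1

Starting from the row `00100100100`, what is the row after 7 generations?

generation 1: 10010010010
generation 2: 11001001001
generation 3: 01100100101
generation 4: 11110010011
generation 5: 00011001010
generation 6: 11011100101
generation 7: 01110110011

01110110011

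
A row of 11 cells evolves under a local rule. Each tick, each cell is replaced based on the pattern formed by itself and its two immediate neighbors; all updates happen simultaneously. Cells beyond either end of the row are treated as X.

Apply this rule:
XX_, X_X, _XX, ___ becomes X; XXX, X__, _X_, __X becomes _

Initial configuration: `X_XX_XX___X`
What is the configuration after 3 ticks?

XXXXXXX_X_X
______XX_XX
_XXXX_XXXX_

_XXXX_XXXX_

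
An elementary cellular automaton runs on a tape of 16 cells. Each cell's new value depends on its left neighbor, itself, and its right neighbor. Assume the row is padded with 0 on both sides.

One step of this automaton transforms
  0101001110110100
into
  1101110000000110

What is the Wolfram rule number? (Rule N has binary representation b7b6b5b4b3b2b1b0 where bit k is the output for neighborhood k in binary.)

22

position 7: 111 → 0  (bit 7 = 0)
position 8: 110 → 0  (bit 6 = 0)
position 2: 101 → 0  (bit 5 = 0)
position 4: 100 → 1  (bit 4 = 1)
position 6: 011 → 0  (bit 3 = 0)
position 1: 010 → 1  (bit 2 = 1)
position 0: 001 → 1  (bit 1 = 1)
position 15: 000 → 0  (bit 0 = 0)
bits b7..b0 = 00010110 = 22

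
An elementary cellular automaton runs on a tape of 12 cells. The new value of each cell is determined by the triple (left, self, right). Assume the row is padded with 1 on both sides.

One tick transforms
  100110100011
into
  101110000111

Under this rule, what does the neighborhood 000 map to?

At position 8 the neighborhood is 000; the next row has 0 there.

0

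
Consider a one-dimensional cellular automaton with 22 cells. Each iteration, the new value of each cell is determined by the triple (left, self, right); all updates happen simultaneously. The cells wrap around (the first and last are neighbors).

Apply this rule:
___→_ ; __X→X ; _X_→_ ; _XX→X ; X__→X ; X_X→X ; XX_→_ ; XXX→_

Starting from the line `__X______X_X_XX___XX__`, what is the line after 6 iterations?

X_XX_X_XX_X_XX_X_XX_X_

_X_X____X_X_XX_X_XX_X_
X_X_X__X_X_XX_X_XX_X_X
_X_X_XX_X_XX_X_XX_X_XX
X_X_XX_X_XX_X_XX_X_XX_
_X_XX_X_XX_X_XX_X_XX_X
X_XX_X_XX_X_XX_X_XX_X_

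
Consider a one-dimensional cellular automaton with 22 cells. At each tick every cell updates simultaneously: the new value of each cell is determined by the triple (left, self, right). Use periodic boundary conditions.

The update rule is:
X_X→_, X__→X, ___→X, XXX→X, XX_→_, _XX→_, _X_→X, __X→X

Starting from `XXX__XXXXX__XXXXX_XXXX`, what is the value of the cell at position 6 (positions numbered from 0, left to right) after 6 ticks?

X

tick 1: XX_XX_XXX_XX_XXX___XXX
tick 2: X______X______X_XXX_XX
tick 3: _XXXXXXXXXXXXXX__X___X
tick 4: __XXXXXXXXXXXX_XXXXXXX
tick 5: XX_XXXXXXXXXX___XXXXX_
tick 6: ____XXXXXXXX_XXX_XXX__
position 6 holds X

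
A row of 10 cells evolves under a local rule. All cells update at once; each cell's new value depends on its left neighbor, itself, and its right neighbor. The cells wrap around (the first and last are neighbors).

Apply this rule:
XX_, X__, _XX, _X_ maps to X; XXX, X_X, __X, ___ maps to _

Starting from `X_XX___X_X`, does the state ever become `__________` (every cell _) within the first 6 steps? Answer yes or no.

X_XXX__X_X
X_X_XX_X_X
X_X_XX_X_X  (fixed point — unchanged through step 6)
step 6 is X_X_XX_X_X, still not uniform _

no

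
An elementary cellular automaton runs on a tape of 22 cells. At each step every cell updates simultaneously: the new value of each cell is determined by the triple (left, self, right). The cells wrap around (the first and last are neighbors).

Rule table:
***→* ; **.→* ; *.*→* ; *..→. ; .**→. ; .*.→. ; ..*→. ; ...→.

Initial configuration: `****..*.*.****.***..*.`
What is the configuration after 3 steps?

.*.*.....*.*.****.....

.***...*.*.****.**...*
*.**....*.*.****.*....
.*.*.....*.*.****.....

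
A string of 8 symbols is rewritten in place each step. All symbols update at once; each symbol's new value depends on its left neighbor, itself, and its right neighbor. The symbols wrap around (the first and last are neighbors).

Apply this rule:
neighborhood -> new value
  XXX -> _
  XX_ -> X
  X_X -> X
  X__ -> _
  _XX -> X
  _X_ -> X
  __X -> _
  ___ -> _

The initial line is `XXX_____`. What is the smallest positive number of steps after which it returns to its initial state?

2

X_X_____
XXX_____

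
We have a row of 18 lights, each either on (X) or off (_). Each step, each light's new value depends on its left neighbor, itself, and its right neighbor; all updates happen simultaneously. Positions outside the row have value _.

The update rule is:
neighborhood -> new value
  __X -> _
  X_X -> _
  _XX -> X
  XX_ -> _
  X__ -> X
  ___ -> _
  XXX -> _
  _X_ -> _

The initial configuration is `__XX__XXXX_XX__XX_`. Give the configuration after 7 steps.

step 1: __X_X_X____X_X_X_X
step 2: _______X__________
step 3: ________X_________
step 4: _________X________
step 5: __________X_______
step 6: ___________X______
step 7: ____________X_____

____________X_____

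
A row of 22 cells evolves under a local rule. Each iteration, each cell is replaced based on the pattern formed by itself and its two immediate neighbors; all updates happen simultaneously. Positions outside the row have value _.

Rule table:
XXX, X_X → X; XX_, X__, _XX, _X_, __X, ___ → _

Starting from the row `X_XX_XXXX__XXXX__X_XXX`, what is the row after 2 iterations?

_____X_____________X__

_X__X_XX____XX____X_X_
_____X_____________X__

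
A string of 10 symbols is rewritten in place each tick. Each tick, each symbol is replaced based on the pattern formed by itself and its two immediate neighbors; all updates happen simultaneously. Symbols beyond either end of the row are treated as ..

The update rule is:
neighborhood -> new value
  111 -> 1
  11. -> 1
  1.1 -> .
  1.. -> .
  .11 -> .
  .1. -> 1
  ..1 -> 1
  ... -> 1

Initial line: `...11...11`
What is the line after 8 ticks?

1.1.1..1.1

111.1.11.1
.11.1..1.1
1.1.1.11.1
1.1.1..1.1
1.1.1.11.1  (repeats tick 3; period 2)
tick 8: 1.1.1..1.1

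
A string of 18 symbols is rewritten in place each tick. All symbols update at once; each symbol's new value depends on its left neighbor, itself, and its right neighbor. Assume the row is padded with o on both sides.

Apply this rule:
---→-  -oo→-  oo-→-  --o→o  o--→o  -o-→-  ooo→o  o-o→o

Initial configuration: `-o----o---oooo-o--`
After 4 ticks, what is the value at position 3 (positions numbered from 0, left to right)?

o-o--o-o-o-oo-o-oo
-o-oo-o-o-o--o-o-o
o-o--o-o-o-oo-o-o-
-o-oo-o-o-o--o-o-o
position 3 holds o

o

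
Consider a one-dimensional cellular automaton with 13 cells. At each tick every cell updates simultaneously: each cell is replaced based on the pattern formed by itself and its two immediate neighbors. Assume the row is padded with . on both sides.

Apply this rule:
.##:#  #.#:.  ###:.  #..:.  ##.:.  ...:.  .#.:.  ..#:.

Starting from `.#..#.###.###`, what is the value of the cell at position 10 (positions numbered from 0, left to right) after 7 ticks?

.

......#...#..
.............
.............  (fixed point — unchanged through tick 7)
position 10 holds .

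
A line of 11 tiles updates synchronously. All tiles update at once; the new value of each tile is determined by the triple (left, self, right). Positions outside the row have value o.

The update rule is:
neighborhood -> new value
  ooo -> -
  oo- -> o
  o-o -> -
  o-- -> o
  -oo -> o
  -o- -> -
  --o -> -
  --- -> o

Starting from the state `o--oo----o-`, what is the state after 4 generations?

ooo-oo-----

generation 1: oo-ooooo---
generation 2: -o-o---ooo-
generation 3: ----oo-o-o-
generation 4: ooo-oo-----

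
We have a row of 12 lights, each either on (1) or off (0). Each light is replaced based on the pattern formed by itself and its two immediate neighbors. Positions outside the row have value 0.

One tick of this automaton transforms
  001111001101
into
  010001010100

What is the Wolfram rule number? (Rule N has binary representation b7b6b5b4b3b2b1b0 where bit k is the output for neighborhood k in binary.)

position 3: 111 → 0  (bit 7 = 0)
position 5: 110 → 1  (bit 6 = 1)
position 10: 101 → 0  (bit 5 = 0)
position 6: 100 → 0  (bit 4 = 0)
position 2: 011 → 0  (bit 3 = 0)
position 11: 010 → 0  (bit 2 = 0)
position 1: 001 → 1  (bit 1 = 1)
position 0: 000 → 0  (bit 0 = 0)
bits b7..b0 = 01000010 = 66

66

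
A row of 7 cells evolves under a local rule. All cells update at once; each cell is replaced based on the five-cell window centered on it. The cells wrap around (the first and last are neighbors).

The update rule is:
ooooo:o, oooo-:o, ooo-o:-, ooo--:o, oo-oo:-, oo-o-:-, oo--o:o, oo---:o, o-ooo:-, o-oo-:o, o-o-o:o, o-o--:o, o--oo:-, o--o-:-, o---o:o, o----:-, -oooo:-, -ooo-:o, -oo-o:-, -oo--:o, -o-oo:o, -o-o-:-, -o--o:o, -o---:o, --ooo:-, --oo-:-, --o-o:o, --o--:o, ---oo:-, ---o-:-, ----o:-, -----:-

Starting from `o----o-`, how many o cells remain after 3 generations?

3

oo---o-
oooo-oo
ooo----
count of o: 3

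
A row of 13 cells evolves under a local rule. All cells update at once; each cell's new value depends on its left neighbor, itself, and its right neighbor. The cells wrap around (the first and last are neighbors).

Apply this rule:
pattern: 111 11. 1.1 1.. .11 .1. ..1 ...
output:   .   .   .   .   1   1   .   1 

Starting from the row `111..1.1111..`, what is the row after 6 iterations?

1....1.1.....
1.11.1.1.111.
1.1..1.1.1...
1.1..1.1.1.1.
1.1..1.1.1.1.  (fixed point — unchanged through iteration 6)

1.1..1.1.1.1.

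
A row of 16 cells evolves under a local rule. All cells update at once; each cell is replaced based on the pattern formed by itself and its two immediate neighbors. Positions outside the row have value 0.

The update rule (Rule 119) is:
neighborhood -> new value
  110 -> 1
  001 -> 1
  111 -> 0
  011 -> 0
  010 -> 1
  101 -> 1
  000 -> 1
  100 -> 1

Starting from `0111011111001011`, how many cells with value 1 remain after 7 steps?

8

step 1: 1001100001111101
step 2: 1110111110000111
step 3: 0011000011111001
step 4: 1101111100001111
step 5: 0110000111110001
step 6: 1011111000011111
step 7: 1100001111100001
count of 1: 8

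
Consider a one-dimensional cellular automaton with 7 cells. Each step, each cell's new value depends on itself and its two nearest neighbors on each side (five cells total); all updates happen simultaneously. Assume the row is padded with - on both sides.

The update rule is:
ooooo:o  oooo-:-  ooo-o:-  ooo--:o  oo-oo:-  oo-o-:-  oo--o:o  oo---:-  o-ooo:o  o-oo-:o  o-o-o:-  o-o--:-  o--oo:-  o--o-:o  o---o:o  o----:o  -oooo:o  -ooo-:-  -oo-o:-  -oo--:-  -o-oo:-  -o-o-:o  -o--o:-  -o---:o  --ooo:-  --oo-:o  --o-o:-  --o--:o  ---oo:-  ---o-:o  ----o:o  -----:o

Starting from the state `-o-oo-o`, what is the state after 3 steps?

o--o---
o-ooooo
--ooo-o

--ooo-o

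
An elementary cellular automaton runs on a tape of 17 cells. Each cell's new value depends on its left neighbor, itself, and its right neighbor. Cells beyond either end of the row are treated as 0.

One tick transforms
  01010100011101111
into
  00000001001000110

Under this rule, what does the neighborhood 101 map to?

0

At position 2 the neighborhood is 101; the next row has 0 there.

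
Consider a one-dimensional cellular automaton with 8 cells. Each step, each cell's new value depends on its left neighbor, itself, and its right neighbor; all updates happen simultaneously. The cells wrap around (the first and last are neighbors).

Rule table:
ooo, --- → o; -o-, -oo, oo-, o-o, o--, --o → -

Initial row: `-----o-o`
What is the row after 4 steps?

ooooo---

-ooo----
--o--ooo
------o-
ooooo---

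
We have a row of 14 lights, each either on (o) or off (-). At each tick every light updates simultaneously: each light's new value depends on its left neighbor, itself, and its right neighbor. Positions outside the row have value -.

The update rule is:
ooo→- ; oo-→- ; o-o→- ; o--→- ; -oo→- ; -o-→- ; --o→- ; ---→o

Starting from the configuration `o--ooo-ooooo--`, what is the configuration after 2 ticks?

tick 1: -------------o
tick 2: oooooooooooo--

oooooooooooo--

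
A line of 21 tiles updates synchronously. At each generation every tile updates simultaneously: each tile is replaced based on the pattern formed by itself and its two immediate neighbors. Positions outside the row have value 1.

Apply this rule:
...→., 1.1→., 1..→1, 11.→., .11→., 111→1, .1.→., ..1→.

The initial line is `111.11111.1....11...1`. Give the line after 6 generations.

11...111...1.....1...
1.1...1.1...1.....1..
...1.....1...1.....1.
1...1.....1...1......
.1...1.....1...1.....
..1...1.....1...1....

..1...1.....1...1....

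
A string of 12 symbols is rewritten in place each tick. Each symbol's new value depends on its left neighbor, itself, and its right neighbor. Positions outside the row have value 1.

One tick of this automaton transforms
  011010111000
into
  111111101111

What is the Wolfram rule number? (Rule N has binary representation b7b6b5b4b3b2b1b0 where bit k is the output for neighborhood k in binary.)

position 7: 111 → 0  (bit 7 = 0)
position 2: 110 → 1  (bit 6 = 1)
position 0: 101 → 1  (bit 5 = 1)
position 9: 100 → 1  (bit 4 = 1)
position 1: 011 → 1  (bit 3 = 1)
position 4: 010 → 1  (bit 2 = 1)
position 11: 001 → 1  (bit 1 = 1)
position 10: 000 → 1  (bit 0 = 1)
bits b7..b0 = 01111111 = 127

127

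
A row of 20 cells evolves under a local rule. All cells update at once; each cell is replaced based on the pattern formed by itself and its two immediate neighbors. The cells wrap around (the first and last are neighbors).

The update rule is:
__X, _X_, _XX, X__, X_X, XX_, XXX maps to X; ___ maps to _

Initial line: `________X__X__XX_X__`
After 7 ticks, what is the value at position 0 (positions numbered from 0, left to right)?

_______XXXXXXXXXXXX_
______XXXXXXXXXXXXXX
X____XXXXXXXXXXXXXXX
XX__XXXXXXXXXXXXXXXX
XXXXXXXXXXXXXXXXXXXX
XXXXXXXXXXXXXXXXXXXX  (fixed point — unchanged through tick 7)
position 0 holds X

X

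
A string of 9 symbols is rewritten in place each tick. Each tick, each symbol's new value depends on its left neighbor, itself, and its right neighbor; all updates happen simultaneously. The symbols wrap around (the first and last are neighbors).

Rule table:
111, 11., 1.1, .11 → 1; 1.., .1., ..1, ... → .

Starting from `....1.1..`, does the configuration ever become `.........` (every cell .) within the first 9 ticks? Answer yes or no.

.....1...
.........
all cells are . at tick 2

yes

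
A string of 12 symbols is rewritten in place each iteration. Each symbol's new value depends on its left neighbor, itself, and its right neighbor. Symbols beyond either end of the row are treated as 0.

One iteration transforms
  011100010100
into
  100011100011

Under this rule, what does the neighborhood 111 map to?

0

At position 2 the neighborhood is 111; the next row has 0 there.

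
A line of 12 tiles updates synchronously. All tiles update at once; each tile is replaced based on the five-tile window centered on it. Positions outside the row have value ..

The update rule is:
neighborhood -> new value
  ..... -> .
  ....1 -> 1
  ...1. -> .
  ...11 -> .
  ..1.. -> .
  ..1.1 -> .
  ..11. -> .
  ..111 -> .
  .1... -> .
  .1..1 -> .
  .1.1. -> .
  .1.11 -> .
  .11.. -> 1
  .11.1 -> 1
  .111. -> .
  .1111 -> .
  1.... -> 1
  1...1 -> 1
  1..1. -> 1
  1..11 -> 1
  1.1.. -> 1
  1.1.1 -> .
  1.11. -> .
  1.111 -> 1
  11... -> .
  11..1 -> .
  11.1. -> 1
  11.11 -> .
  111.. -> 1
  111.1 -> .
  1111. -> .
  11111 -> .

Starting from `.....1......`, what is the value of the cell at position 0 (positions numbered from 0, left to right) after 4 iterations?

.

...1...1....
.1...1...1..
...1...1...1
.1...1...1..
position 0 holds .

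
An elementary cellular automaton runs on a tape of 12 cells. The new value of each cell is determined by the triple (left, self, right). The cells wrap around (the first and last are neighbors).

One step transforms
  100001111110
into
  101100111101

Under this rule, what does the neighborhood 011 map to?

0

At position 5 the neighborhood is 011; the next row has 0 there.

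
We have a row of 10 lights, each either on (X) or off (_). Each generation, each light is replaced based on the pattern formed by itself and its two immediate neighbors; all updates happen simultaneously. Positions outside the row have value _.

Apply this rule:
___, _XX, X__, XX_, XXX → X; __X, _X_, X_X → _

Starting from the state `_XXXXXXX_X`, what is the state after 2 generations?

_XXXXXXX__
_XXXXXXXXX

_XXXXXXXXX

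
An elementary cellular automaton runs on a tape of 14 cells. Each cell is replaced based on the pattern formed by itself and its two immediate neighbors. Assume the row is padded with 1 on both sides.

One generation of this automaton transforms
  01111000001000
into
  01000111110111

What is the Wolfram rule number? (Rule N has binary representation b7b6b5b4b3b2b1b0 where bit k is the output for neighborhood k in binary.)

position 2: 111 → 0  (bit 7 = 0)
position 4: 110 → 0  (bit 6 = 0)
position 0: 101 → 0  (bit 5 = 0)
position 5: 100 → 1  (bit 4 = 1)
position 1: 011 → 1  (bit 3 = 1)
position 10: 010 → 0  (bit 2 = 0)
position 9: 001 → 1  (bit 1 = 1)
position 6: 000 → 1  (bit 0 = 1)
bits b7..b0 = 00011011 = 27

27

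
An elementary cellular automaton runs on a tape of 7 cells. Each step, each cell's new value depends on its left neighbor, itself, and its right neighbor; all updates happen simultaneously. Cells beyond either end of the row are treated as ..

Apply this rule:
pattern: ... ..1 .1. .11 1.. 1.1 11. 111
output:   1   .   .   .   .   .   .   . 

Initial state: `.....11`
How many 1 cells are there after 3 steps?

4

1111...
.....11  (repeats step 0; period 2)
step 3: 1111...
count of 1: 4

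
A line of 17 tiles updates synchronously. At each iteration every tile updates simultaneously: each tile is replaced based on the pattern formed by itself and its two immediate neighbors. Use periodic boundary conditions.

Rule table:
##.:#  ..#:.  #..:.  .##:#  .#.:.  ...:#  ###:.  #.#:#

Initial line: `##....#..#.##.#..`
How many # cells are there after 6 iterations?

##.##.....####...
#####.###.#..#.#.
#...###.##....#.#
#.#.#.####.##..##
##.#.##..####..#.
###.###..#..#...#
count of #: 9

9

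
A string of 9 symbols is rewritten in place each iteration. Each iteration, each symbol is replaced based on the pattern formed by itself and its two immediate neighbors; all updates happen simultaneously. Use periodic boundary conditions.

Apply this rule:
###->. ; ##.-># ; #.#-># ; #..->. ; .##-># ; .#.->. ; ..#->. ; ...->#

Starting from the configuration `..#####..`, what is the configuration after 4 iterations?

iteration 1: #.#...#.#
iteration 2: ##..#..##
iteration 3: .#.....#.
iteration 4: ...###...

...###...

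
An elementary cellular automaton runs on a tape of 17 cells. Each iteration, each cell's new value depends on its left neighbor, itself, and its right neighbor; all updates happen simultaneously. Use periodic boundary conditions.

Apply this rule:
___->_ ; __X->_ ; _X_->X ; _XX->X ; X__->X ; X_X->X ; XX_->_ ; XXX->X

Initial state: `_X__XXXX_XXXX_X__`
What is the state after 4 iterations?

XXXX_XXXX_XXX_XXX

_XX_XXX_XXXX_XXX_
_X_XXX_XXXX_XXX_X
XXXXX_XXXX_XXX_XX
XXXX_XXXX_XXX_XXX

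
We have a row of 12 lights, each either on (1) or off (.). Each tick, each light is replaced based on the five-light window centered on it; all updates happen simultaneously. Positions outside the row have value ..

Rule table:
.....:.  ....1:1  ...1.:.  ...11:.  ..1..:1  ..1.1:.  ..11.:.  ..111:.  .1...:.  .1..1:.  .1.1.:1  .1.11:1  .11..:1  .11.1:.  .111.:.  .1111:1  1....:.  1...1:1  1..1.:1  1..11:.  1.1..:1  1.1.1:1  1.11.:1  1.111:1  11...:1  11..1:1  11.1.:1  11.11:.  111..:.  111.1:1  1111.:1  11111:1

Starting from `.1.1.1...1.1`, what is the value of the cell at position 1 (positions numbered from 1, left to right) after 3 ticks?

1

..1111.1..11
1..11111...1
1...111.11.1
position 1 holds 1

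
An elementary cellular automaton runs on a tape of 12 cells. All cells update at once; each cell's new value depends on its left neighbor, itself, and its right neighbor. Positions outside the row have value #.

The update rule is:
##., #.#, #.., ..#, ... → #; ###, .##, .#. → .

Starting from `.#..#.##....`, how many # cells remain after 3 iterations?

9

iteration 1: #.##.#.#####
iteration 2: ##.##.#.....
iteration 3: .##.##.#####
count of #: 9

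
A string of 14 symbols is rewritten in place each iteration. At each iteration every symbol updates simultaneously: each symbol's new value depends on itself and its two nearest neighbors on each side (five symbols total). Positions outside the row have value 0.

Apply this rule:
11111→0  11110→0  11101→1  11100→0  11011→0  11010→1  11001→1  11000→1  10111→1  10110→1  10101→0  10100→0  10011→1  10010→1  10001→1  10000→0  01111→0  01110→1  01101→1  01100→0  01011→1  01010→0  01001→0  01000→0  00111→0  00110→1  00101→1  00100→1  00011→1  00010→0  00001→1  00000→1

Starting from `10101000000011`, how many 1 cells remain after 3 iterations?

iteration 1: 10000001111110
iteration 2: 10011110000001
iteration 3: 10100001011101
count of 1: 7

7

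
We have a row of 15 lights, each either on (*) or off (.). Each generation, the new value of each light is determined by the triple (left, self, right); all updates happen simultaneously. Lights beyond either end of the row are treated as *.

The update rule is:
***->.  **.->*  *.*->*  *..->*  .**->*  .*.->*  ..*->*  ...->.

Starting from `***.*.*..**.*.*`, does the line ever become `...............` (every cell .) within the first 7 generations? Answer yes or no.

..*************
***............
..**..........*
*****........**
....**......**.
*..****....****
****..**..**...
generation 7 is ****..**..**..., still not uniform .

no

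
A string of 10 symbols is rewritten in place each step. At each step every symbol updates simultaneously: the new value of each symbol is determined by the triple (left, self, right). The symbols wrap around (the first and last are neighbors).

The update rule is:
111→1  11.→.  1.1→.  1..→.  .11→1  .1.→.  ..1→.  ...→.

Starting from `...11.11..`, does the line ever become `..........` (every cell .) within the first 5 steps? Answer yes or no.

yes

...1..1...
..........
all cells are . at step 2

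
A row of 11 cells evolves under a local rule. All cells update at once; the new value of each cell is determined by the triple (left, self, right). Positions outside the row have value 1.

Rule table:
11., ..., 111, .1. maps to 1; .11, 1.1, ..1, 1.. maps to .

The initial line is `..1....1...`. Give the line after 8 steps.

step 1: ..1.11.1.1.
step 2: ..1..1.1.1.
step 3: ..1..1.1.1.  (fixed point — unchanged through step 8)

..1..1.1.1.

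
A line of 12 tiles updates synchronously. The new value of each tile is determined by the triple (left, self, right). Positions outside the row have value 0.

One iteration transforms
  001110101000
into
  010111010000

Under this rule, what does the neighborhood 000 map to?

At position 0 the neighborhood is 000; the next row has 0 there.

0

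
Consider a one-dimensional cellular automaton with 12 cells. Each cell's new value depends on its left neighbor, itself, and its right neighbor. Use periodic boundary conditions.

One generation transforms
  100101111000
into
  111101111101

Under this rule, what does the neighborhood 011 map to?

1

At position 5 the neighborhood is 011; the next row has 1 there.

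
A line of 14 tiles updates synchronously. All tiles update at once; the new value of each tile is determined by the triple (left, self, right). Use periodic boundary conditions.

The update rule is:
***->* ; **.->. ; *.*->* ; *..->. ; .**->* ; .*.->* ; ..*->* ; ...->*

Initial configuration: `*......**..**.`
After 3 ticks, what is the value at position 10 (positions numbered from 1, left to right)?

*

tick 1: *.******..**.*
tick 2: .******..**.**
tick 3: ******..**.**.
position 10 holds *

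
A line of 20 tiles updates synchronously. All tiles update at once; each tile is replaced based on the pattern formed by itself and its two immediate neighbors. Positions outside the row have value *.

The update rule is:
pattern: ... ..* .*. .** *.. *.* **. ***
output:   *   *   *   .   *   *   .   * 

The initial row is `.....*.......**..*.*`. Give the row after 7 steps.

*******.*.*.*.******

*************..****.
************.**.**.*
***********.*..*..*.
**********.*********
*********.*.********
********.***.*******
*******.*.*.*.******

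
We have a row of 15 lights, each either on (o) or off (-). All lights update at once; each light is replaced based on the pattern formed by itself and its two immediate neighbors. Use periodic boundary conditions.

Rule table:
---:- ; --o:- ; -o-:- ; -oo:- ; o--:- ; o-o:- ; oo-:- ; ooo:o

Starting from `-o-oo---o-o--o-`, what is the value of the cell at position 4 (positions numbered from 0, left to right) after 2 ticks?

---------------
---------------
position 4 holds -

-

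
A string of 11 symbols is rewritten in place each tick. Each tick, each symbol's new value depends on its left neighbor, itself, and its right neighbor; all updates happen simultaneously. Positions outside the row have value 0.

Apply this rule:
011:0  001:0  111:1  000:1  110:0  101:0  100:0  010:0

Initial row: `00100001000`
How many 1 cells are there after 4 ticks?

2

10001100011
00100001000  (repeats tick 0; period 2)
tick 4: 00100001000
count of 1: 2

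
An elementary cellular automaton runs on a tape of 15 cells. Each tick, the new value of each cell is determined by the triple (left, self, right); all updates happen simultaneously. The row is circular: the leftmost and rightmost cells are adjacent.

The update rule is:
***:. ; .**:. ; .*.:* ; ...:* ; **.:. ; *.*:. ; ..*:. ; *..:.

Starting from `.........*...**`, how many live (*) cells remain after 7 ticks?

.*******.*.*...
.........*.*.**
.*******.*.*...  (repeats tick 1; period 2)
tick 7: .*******.*.*...
count of *: 9

9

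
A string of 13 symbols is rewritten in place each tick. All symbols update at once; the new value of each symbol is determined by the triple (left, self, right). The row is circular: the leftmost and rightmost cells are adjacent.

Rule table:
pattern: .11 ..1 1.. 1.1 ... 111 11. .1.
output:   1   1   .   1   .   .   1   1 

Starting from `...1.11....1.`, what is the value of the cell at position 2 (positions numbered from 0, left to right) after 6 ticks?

tick 1: ..11111...11.
tick 2: .11...1..111.
tick 3: 111..11.11.1.
tick 4: 1.1.111111111
tick 5: 11111........
tick 6: 1...1.......1
position 2 holds .

.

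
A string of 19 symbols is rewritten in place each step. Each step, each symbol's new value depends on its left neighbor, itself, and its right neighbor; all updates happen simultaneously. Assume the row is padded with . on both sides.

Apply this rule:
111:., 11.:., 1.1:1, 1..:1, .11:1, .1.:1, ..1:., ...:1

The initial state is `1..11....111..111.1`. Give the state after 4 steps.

1..11.1111.1.11.1..

step 1: 11.1.111.1..1.1..11
step 2: 1.1111..111.1111.1.
step 3: 111...1.1..11...111
step 4: 1..11.1111.1.11.1..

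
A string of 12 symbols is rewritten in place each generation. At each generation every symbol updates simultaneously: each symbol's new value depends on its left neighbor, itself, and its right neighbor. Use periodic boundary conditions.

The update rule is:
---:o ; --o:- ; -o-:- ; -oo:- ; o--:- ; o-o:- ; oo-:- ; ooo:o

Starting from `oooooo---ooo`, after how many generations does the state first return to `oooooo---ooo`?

14

ooooo--o--oo
oooo-------o
ooo--ooooo--
-o----ooo---
---oo--o--oo
-o----------
---ooooooooo
-o--ooooooo-
-----ooooo--
oooo--ooo--o
ooo----o----
-o--oo---oo-
-------o----
oooooo---ooo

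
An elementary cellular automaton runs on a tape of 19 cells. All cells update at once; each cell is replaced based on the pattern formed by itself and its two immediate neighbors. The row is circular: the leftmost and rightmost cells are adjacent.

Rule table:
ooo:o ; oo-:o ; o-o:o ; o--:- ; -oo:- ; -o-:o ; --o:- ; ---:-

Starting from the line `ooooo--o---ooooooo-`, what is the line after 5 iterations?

ooooo--o--------ooo

-oooo--o----ooooooo
o-ooo--o-----oooooo
oo-oo--o------ooooo
ooo-o--o-------oooo
ooooo--o--------ooo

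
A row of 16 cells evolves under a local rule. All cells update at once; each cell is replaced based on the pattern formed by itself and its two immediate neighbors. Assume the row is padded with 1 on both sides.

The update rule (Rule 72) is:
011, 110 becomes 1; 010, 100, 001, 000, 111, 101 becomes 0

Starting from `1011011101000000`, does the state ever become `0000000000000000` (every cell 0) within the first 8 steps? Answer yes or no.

step 1: 1011010100000000
step 2: 1011000000000000
step 3: 1011000000000000  (fixed point — unchanged through step 8)
step 8 is 1011000000000000, still not uniform 0

no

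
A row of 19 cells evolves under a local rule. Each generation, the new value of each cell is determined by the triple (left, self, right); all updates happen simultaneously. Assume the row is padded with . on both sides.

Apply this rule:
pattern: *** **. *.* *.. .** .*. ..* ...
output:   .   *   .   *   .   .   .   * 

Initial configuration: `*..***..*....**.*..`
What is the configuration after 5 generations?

.*...**..***..*..**
..**..**...**..*..*
*..**..***..**..*..
.*..**...**..**..**
..*..***..**..**..*

..*..***..**..**..*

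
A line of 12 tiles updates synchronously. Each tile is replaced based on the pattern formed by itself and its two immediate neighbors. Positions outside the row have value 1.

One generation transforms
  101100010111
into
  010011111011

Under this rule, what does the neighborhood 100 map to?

At position 4 the neighborhood is 100; the next row has 1 there.

1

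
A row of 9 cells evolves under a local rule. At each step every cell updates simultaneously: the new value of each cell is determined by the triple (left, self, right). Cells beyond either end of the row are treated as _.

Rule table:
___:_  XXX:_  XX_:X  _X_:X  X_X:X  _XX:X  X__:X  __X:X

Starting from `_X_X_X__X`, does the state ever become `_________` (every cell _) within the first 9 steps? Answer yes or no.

XXXXXXXXX
X_______X
XX_____XX
XXX___XXX
X_XX_XX_X
XXXXXXXXX  (repeats step 1; period 5)
step 9: XXX___XXX
step 9 is XXX___XXX, still not uniform _

no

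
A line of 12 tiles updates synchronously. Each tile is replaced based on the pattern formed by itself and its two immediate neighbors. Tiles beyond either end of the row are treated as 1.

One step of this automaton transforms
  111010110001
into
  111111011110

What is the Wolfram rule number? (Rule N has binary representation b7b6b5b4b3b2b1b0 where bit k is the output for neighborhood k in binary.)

position 0: 111 → 1  (bit 7 = 1)
position 2: 110 → 1  (bit 6 = 1)
position 3: 101 → 1  (bit 5 = 1)
position 8: 100 → 1  (bit 4 = 1)
position 6: 011 → 0  (bit 3 = 0)
position 4: 010 → 1  (bit 2 = 1)
position 10: 001 → 1  (bit 1 = 1)
position 9: 000 → 1  (bit 0 = 1)
bits b7..b0 = 11110111 = 247

247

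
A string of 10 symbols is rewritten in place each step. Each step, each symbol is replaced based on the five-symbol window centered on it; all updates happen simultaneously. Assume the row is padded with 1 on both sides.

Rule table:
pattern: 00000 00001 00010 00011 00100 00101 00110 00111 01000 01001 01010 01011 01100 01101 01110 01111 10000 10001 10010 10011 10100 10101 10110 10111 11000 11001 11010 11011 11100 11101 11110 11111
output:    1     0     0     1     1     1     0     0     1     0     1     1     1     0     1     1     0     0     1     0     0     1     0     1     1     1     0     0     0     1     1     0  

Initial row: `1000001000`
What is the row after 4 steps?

step 1: 0101001101
step 2: 0110000001
step 3: 0011011010
step 4: 1000000011

1000000011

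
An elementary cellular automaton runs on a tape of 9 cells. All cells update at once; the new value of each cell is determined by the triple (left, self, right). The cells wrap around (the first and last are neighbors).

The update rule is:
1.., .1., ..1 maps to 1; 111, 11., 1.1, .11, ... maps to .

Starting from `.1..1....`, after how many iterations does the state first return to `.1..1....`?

iteration 1: 111111...
iteration 2: ......1.1
iteration 3: 1....11.1
iteration 4: .1..1....

4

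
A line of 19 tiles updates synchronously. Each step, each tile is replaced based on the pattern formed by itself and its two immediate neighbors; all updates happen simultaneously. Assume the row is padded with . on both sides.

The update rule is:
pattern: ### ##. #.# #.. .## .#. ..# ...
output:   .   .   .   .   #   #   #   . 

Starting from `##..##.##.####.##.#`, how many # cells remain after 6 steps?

9

#..##..#..#....#..#
#.##..##.##...##.##
#.#..##..#...##..#.
#.#.##..##..##..##.
#.#.#..##..##..##..
#.#.#.##..##..##...
count of #: 9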